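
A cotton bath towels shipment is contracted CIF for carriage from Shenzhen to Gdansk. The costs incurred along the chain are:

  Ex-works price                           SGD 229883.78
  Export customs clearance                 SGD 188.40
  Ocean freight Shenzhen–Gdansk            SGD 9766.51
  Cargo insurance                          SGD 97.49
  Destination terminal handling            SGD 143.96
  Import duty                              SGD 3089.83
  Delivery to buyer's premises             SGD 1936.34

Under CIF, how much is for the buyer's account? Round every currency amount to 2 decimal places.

CIF: the seller pays costs through ocean freight and marine insurance to the destination port.
Seller's account: goods 229883.78 + export clearance 188.40 + freight 9766.51 + insurance 97.49 = 239936.18
Buyer's account: destination terminal 143.96 + duty 3089.83 + delivery 1936.34 = 5170.13

Buyer's account: SGD 5170.13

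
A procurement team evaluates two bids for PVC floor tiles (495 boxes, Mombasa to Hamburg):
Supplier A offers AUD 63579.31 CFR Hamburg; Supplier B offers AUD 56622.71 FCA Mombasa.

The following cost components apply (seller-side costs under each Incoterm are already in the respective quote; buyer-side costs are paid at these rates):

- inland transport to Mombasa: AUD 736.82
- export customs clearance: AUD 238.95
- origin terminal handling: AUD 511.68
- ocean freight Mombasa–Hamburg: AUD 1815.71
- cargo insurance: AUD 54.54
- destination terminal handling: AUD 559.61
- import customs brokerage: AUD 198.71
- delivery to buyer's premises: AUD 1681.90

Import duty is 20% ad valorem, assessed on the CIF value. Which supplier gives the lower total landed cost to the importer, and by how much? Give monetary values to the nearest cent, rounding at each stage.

Supplier B is cheaper by AUD 5555.05

Supplier A (CFR):
CIF value = CFR price + insurance = 63579.31 + 54.54 = 63633.85
Import duty = 63633.85 × 20% = 12726.77
Buyer bears (A): 54.54 + 559.61 + 198.71 + 1681.90 = 2494.76
Landed cost (A) = invoice 63579.31 + 2494.76 + duty 12726.77 = 78800.84
Supplier B (FCA):
CIF value = FCA price + origin terminal + freight + insurance = 56622.71 + 511.68 + 1815.71 + 54.54 = 59004.64
Import duty = 59004.64 × 20% = 11800.93
Buyer bears (B): 511.68 + 1815.71 + 54.54 + 559.61 + 198.71 + 1681.90 = 4822.15
Landed cost (B) = invoice 56622.71 + 4822.15 + duty 11800.93 = 73245.79
Difference = |78800.84 − 73245.79| = 5555.05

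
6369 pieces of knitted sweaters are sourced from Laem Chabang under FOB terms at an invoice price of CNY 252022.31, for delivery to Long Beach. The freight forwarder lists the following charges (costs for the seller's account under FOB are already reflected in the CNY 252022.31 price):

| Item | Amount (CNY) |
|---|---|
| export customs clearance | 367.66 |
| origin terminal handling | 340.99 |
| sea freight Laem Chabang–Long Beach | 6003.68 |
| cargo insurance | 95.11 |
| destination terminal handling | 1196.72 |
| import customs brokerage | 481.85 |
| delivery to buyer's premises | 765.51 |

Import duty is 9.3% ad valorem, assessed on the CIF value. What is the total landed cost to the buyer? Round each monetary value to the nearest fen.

Total landed cost: CNY 284570.44

FOB: the seller bears costs until goods are on board at the origin port; the buyer bears freight, insurance and all costs thereafter.
Already in the invoice (seller's account under FOB): export clearance, origin terminal — exclude.
CIF value = FOB price + freight + insurance = 252022.31 + 6003.68 + 95.11 = 258121.10
Import duty = 258121.10 × 9.3% = 24005.26
Buyer bears: freight 6003.68 + insurance 95.11 + destination terminal 1196.72 + brokerage 481.85 + delivery 765.51 + duty 24005.26 = 32548.13
Landed cost = invoice 252022.31 + 32548.13 = 284570.44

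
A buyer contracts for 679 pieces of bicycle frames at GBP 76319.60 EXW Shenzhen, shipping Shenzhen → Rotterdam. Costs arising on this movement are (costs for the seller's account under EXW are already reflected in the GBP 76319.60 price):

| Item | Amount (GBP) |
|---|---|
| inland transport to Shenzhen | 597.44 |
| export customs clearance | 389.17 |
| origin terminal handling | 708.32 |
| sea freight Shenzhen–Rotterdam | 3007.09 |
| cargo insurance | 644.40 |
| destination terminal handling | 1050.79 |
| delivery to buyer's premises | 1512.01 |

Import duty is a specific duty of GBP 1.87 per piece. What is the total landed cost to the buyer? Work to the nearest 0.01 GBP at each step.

EXW: the seller makes goods available at their premises; the buyer bears all onward costs.
CIF value = EXW price + inland to port + export clearance + origin terminal + freight + insurance = 76319.60 + 597.44 + 389.17 + 708.32 + 3007.09 + 644.40 = 81666.02
Import duty = 679 × 1.87 = 1269.73
Buyer bears: inland to port 597.44 + export clearance 389.17 + origin terminal 708.32 + freight 3007.09 + insurance 644.40 + destination terminal 1050.79 + delivery 1512.01 + duty 1269.73 = 9178.95
Landed cost = invoice 76319.60 + 9178.95 = 85498.55

Total landed cost: GBP 85498.55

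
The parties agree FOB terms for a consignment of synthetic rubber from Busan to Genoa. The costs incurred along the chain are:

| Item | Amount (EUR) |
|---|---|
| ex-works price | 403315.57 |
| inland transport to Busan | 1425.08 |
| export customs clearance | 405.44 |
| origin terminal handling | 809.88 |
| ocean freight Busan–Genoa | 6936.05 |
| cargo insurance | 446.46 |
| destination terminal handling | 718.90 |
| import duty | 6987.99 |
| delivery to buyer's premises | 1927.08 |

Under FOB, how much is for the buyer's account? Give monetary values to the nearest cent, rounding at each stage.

FOB: the seller bears costs until goods are on board at the origin port; the buyer bears freight, insurance and all costs thereafter.
Seller's account: goods 403315.57 + inland to port 1425.08 + export clearance 405.44 + origin terminal 809.88 = 405955.97
Buyer's account: freight 6936.05 + insurance 446.46 + destination terminal 718.90 + duty 6987.99 + delivery 1927.08 = 17016.48

Buyer's account: EUR 17016.48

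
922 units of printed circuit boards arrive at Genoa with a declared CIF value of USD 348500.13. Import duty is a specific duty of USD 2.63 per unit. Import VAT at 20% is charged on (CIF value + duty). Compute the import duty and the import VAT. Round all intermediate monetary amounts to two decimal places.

Import duty: USD 2424.86; import VAT: USD 70185.00

Import duty = 922 × 2.63 = 2424.86
VAT base = CIF + duty = 348500.13 + 2424.86 = 350924.99
Import VAT = 350924.99 × 20% = 70185.00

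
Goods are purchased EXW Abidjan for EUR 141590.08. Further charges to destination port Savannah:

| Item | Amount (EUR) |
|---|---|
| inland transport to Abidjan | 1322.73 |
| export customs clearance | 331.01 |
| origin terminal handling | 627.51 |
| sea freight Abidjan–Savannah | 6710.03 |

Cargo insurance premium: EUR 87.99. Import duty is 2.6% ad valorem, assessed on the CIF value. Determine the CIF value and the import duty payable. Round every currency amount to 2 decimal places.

CIF value: EUR 150669.35; import duty: EUR 3917.40

CIF = EXW price + pre-shipment costs + freight + insurance
CIF = 141590.08 + 1322.73 + 331.01 + 627.51 + 6710.03 + 87.99 = 150669.35
Import duty = 150669.35 × 2.6% = 3917.40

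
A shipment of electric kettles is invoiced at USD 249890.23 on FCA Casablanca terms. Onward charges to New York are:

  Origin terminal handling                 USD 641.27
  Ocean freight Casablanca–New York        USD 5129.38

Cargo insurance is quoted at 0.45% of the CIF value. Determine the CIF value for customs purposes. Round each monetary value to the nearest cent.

Let C be the CIF value. C = FCA price + pre-shipment costs + freight + 0.45% × C
C − 0.45% × C = 249890.23 + 641.27 + 5129.38
0.9955 × C = 255660.88
C = 255660.88 / 0.9955 = 256816.55
Insurance premium = 0.45% × 256816.55 = 1155.67

CIF value: USD 256816.55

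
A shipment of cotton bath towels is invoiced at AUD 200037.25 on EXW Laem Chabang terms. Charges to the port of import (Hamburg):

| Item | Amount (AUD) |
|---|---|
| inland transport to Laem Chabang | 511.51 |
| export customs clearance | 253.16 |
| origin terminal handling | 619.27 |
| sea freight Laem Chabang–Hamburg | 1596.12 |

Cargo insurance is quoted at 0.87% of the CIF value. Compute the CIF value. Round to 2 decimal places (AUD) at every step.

CIF value: AUD 204799.06

Let C be the CIF value. C = EXW price + pre-shipment costs + freight + 0.87% × C
C − 0.87% × C = 200037.25 + 511.51 + 253.16 + 619.27 + 1596.12
0.9913 × C = 203017.31
C = 203017.31 / 0.9913 = 204799.06
Insurance premium = 0.87% × 204799.06 = 1781.75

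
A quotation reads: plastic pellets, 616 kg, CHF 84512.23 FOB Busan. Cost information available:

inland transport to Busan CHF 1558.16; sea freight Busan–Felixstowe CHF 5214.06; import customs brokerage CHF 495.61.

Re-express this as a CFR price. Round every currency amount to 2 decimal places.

Not relevant to the conversion: inland to port — on the seller under both FOB and CFR; already in the FOB price and stays in the CFR price. brokerage — on the buyer under both terms; not part of either seller's price.
From FOB to CFR, the seller additionally bears: freight.
CFR price = 84512.23 + 5214.06 = 89726.29

CFR price: CHF 89726.29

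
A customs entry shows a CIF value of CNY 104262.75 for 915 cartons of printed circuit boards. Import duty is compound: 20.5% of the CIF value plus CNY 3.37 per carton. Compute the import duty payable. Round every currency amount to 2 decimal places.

Ad valorem component: 104262.75 × 20.5% = 21373.86
Specific component: 915 × 3.37 = 3083.55
Import duty = 21373.86 + 3083.55 = 24457.41

Import duty: CNY 24457.41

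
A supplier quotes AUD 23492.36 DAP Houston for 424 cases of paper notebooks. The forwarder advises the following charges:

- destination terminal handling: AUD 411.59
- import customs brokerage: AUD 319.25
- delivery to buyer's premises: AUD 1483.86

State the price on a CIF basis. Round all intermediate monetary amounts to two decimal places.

CIF price: AUD 21596.91

Not relevant to the conversion: brokerage — on the buyer under both terms; not part of either seller's price.
From DAP to CIF, the seller no longer bears: destination terminal, delivery.
CIF price = 23492.36 − 411.59 − 1483.86 = 21596.91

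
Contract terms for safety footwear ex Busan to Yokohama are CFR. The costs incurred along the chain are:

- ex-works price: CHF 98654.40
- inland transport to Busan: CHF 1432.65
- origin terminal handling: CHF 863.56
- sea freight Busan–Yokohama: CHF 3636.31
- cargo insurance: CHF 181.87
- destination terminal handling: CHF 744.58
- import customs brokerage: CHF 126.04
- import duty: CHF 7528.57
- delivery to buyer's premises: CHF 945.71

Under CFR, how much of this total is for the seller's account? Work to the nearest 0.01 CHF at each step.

CFR: the seller pays costs through ocean freight to the destination port, but not insurance.
Seller's account: goods 98654.40 + inland to port 1432.65 + origin terminal 863.56 + freight 3636.31 = 104586.92
Buyer's account: insurance 181.87 + destination terminal 744.58 + brokerage 126.04 + duty 7528.57 + delivery 945.71 = 9526.77

Seller's account: CHF 104586.92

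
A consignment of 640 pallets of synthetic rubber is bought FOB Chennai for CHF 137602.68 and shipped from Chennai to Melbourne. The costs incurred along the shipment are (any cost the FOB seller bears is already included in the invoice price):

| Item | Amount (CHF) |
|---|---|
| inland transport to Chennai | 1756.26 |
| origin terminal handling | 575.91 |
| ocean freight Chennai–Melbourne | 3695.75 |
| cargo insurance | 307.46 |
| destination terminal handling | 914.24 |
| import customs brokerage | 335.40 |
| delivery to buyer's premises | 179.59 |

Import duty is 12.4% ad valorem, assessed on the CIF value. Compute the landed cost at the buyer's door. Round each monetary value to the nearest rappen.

FOB: the seller bears costs until goods are on board at the origin port; the buyer bears freight, insurance and all costs thereafter.
Already in the invoice (seller's account under FOB): inland to port, origin terminal — exclude.
CIF value = FOB price + freight + insurance = 137602.68 + 3695.75 + 307.46 = 141605.89
Import duty = 141605.89 × 12.4% = 17559.13
Buyer bears: freight 3695.75 + insurance 307.46 + destination terminal 914.24 + brokerage 335.40 + delivery 179.59 + duty 17559.13 = 22991.57
Landed cost = invoice 137602.68 + 22991.57 = 160594.25

Total landed cost: CHF 160594.25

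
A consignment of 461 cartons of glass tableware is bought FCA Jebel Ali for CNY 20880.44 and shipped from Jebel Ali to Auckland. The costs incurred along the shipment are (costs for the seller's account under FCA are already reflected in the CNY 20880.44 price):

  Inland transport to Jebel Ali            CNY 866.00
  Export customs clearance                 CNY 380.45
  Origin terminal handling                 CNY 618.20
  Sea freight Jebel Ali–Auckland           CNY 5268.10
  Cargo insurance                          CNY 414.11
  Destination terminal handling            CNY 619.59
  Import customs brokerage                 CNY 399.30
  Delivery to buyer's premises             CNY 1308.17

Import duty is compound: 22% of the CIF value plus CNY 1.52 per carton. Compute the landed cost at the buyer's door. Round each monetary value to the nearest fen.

Total landed cost: CNY 36188.42

FCA: the seller delivers export-cleared goods to the carrier; the buyer bears costs from that point.
Already in the invoice (seller's account under FCA): inland to port, export clearance — exclude.
CIF value = FCA price + origin terminal + freight + insurance = 20880.44 + 618.20 + 5268.10 + 414.11 = 27180.85
Ad valorem component: 27180.85 × 22% = 5979.79
Specific component: 461 × 1.52 = 700.72
Import duty = 5979.79 + 700.72 = 6680.51
Buyer bears: origin terminal 618.20 + freight 5268.10 + insurance 414.11 + destination terminal 619.59 + brokerage 399.30 + delivery 1308.17 + duty 6680.51 = 15307.98
Landed cost = invoice 20880.44 + 15307.98 = 36188.42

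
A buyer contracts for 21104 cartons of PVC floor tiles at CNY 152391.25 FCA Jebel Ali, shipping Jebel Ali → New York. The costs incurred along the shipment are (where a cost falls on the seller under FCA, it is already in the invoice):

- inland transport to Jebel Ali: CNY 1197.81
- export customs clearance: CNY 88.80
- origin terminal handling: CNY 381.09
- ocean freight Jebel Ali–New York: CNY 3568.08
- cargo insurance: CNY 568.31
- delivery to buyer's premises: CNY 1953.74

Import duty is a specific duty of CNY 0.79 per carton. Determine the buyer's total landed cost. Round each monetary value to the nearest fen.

Total landed cost: CNY 175534.63

FCA: the seller delivers export-cleared goods to the carrier; the buyer bears costs from that point.
Already in the invoice (seller's account under FCA): inland to port, export clearance — exclude.
CIF value = FCA price + origin terminal + freight + insurance = 152391.25 + 381.09 + 3568.08 + 568.31 = 156908.73
Import duty = 21104 × 0.79 = 16672.16
Buyer bears: origin terminal 381.09 + freight 3568.08 + insurance 568.31 + delivery 1953.74 + duty 16672.16 = 23143.38
Landed cost = invoice 152391.25 + 23143.38 = 175534.63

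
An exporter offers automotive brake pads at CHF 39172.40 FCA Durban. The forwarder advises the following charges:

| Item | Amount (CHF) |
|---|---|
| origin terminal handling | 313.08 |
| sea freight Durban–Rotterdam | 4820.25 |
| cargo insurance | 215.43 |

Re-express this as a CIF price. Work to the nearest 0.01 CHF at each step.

From FCA to CIF, the seller additionally bears: origin terminal, freight, insurance.
CIF price = 39172.40 + 313.08 + 4820.25 + 215.43 = 44521.16

CIF price: CHF 44521.16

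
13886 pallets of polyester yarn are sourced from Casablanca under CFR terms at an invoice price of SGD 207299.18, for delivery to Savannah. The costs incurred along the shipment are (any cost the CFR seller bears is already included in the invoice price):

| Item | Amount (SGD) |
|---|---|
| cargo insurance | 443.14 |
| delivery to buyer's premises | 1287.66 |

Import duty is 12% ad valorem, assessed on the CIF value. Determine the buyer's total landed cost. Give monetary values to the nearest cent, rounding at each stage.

CFR: the seller pays costs through ocean freight to the destination port, but not insurance.
CIF value = CFR price + insurance = 207299.18 + 443.14 = 207742.32
Import duty = 207742.32 × 12% = 24929.08
Buyer bears: insurance 443.14 + delivery 1287.66 + duty 24929.08 = 26659.88
Landed cost = invoice 207299.18 + 26659.88 = 233959.06

Total landed cost: SGD 233959.06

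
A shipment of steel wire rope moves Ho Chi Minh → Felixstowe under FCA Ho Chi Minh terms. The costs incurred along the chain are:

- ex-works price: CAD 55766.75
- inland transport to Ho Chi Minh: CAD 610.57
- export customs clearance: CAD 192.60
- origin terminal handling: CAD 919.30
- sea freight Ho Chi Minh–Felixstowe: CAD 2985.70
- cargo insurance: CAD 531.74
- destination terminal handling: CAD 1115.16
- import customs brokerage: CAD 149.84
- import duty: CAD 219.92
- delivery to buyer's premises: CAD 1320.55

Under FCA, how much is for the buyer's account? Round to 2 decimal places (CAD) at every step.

Buyer's account: CAD 7242.21

FCA: the seller delivers export-cleared goods to the carrier; the buyer bears costs from that point.
Seller's account: goods 55766.75 + inland to port 610.57 + export clearance 192.60 = 56569.92
Buyer's account: origin terminal 919.30 + freight 2985.70 + insurance 531.74 + destination terminal 1115.16 + brokerage 149.84 + duty 219.92 + delivery 1320.55 = 7242.21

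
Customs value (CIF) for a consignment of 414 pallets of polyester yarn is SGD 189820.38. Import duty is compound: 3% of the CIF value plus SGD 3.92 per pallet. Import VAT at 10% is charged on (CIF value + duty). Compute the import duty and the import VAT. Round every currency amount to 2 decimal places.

Import duty: SGD 7317.49; import VAT: SGD 19713.79

Ad valorem component: 189820.38 × 3% = 5694.61
Specific component: 414 × 3.92 = 1622.88
Import duty = 5694.61 + 1622.88 = 7317.49
VAT base = CIF + duty = 189820.38 + 7317.49 = 197137.87
Import VAT = 197137.87 × 10% = 19713.79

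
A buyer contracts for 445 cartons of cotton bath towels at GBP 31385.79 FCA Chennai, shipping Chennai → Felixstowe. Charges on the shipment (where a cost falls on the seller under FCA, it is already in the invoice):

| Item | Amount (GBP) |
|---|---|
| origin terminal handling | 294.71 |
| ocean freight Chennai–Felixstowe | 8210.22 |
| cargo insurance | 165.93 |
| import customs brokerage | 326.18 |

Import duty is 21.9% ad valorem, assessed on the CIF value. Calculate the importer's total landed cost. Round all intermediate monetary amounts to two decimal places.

Total landed cost: GBP 49155.24

FCA: the seller delivers export-cleared goods to the carrier; the buyer bears costs from that point.
CIF value = FCA price + origin terminal + freight + insurance = 31385.79 + 294.71 + 8210.22 + 165.93 = 40056.65
Import duty = 40056.65 × 21.9% = 8772.41
Buyer bears: origin terminal 294.71 + freight 8210.22 + insurance 165.93 + brokerage 326.18 + duty 8772.41 = 17769.45
Landed cost = invoice 31385.79 + 17769.45 = 49155.24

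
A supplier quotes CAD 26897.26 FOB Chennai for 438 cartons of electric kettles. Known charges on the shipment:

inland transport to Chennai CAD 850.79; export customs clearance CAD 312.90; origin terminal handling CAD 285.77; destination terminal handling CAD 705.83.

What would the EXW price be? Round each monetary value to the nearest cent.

EXW price: CAD 25447.80

Not relevant to the conversion: destination terminal — on the buyer under both terms; not part of either seller's price.
From FOB to EXW, the seller no longer bears: inland to port, export clearance, origin terminal.
EXW price = 26897.26 − 850.79 − 312.90 − 285.77 = 25447.80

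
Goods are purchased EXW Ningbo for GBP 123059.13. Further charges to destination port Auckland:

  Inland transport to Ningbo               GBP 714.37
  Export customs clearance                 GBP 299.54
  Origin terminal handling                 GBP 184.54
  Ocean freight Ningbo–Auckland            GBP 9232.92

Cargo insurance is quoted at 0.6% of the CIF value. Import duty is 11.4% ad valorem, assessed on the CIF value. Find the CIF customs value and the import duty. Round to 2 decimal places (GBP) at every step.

Let C be the CIF value. C = EXW price + pre-shipment costs + freight + 0.6% × C
C − 0.6% × C = 123059.13 + 714.37 + 299.54 + 184.54 + 9232.92
0.994 × C = 133490.50
C = 133490.50 / 0.994 = 134296.28
Insurance premium = 0.6% × 134296.28 = 805.78
Import duty = 134296.28 × 11.4% = 15309.78

CIF value: GBP 134296.28; import duty: GBP 15309.78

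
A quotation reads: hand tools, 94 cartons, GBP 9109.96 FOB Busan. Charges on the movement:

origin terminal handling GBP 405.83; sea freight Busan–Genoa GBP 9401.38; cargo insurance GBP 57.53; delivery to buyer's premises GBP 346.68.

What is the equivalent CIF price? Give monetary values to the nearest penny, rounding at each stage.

CIF price: GBP 18568.87

Not relevant to the conversion: origin terminal — on the seller under both FOB and CIF; already in the FOB price and stays in the CIF price. delivery — on the buyer under both terms; not part of either seller's price.
From FOB to CIF, the seller additionally bears: freight, insurance.
CIF price = 9109.96 + 9401.38 + 57.53 = 18568.87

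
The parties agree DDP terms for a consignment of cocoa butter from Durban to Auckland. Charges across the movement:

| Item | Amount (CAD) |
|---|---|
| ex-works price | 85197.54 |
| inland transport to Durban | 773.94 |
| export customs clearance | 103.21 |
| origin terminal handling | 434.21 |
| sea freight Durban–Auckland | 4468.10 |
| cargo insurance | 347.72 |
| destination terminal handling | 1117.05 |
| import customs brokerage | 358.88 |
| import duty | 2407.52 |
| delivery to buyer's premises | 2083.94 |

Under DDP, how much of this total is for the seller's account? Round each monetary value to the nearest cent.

DDP: the seller bears all costs including import duty.
Seller's account: goods 85197.54 + inland to port 773.94 + export clearance 103.21 + origin terminal 434.21 + freight 4468.10 + insurance 347.72 + destination terminal 1117.05 + brokerage 358.88 + duty 2407.52 + delivery 2083.94 = 97292.11
Buyer's account: 0.00

Seller's account: CAD 97292.11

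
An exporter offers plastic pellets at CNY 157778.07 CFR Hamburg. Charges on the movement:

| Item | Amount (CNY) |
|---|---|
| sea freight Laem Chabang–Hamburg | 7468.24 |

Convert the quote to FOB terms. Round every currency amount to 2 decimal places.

FOB price: CNY 150309.83

From CFR to FOB, the seller no longer bears: freight.
FOB price = 157778.07 − 7468.24 = 150309.83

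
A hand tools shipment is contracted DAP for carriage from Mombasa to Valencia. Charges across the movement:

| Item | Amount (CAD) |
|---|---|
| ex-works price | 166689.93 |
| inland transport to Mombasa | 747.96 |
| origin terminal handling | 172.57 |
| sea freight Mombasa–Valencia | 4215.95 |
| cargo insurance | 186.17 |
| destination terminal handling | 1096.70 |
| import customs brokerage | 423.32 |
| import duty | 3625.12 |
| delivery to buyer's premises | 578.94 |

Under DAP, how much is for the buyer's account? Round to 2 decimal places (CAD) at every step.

DAP: the seller bears all costs to the named destination except import duty and clearance.
Seller's account: goods 166689.93 + inland to port 747.96 + origin terminal 172.57 + freight 4215.95 + insurance 186.17 + destination terminal 1096.70 + delivery 578.94 = 173688.22
Buyer's account: brokerage 423.32 + duty 3625.12 = 4048.44

Buyer's account: CAD 4048.44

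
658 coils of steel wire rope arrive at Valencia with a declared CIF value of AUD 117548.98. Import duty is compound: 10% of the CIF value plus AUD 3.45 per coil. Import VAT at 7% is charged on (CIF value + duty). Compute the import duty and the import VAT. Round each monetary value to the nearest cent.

Ad valorem component: 117548.98 × 10% = 11754.90
Specific component: 658 × 3.45 = 2270.10
Import duty = 11754.90 + 2270.10 = 14025.00
VAT base = CIF + duty = 117548.98 + 14025.00 = 131573.98
Import VAT = 131573.98 × 7% = 9210.18

Import duty: AUD 14025.00; import VAT: AUD 9210.18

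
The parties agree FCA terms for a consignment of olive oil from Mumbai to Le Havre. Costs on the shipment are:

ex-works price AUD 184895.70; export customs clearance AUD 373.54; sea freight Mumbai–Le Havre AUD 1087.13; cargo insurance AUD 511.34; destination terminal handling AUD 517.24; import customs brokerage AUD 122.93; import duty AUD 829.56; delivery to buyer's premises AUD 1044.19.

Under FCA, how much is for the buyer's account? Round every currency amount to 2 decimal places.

Buyer's account: AUD 4112.39

FCA: the seller delivers export-cleared goods to the carrier; the buyer bears costs from that point.
Seller's account: goods 184895.70 + export clearance 373.54 = 185269.24
Buyer's account: freight 1087.13 + insurance 511.34 + destination terminal 517.24 + brokerage 122.93 + duty 829.56 + delivery 1044.19 = 4112.39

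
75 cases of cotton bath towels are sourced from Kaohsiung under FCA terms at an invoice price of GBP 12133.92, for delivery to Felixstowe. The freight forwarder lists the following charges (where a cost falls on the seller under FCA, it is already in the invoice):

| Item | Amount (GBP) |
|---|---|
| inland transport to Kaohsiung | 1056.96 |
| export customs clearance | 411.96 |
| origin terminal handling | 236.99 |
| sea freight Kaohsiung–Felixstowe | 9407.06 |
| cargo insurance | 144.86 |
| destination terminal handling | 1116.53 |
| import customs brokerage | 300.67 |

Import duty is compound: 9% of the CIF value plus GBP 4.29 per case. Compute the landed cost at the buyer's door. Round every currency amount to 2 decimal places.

Total landed cost: GBP 25634.83

FCA: the seller delivers export-cleared goods to the carrier; the buyer bears costs from that point.
Already in the invoice (seller's account under FCA): inland to port, export clearance — exclude.
CIF value = FCA price + origin terminal + freight + insurance = 12133.92 + 236.99 + 9407.06 + 144.86 = 21922.83
Ad valorem component: 21922.83 × 9% = 1973.05
Specific component: 75 × 4.29 = 321.75
Import duty = 1973.05 + 321.75 = 2294.80
Buyer bears: origin terminal 236.99 + freight 9407.06 + insurance 144.86 + destination terminal 1116.53 + brokerage 300.67 + duty 2294.80 = 13500.91
Landed cost = invoice 12133.92 + 13500.91 = 25634.83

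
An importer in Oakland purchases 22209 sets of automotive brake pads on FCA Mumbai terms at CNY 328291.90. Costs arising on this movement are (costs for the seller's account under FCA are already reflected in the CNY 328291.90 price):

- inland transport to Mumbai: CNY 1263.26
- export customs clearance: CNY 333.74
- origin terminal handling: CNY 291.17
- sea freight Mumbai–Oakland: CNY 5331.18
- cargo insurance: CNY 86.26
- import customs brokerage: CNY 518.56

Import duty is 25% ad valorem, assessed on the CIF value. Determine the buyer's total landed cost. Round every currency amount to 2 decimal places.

FCA: the seller delivers export-cleared goods to the carrier; the buyer bears costs from that point.
Already in the invoice (seller's account under FCA): inland to port, export clearance — exclude.
CIF value = FCA price + origin terminal + freight + insurance = 328291.90 + 291.17 + 5331.18 + 86.26 = 334000.51
Import duty = 334000.51 × 25% = 83500.13
Buyer bears: origin terminal 291.17 + freight 5331.18 + insurance 86.26 + brokerage 518.56 + duty 83500.13 = 89727.30
Landed cost = invoice 328291.90 + 89727.30 = 418019.20

Total landed cost: CNY 418019.20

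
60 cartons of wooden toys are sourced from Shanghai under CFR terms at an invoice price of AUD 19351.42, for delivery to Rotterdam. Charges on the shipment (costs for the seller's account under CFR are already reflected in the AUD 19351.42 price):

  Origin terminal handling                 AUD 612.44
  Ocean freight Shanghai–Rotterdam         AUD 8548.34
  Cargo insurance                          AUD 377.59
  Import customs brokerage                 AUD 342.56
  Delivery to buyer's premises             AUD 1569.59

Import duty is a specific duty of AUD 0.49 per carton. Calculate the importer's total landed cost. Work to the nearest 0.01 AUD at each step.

CFR: the seller pays costs through ocean freight to the destination port, but not insurance.
Already in the invoice (seller's account under CFR): origin terminal, freight — exclude.
CIF value = CFR price + insurance = 19351.42 + 377.59 = 19729.01
Import duty = 60 × 0.49 = 29.40
Buyer bears: insurance 377.59 + brokerage 342.56 + delivery 1569.59 + duty 29.40 = 2319.14
Landed cost = invoice 19351.42 + 2319.14 = 21670.56

Total landed cost: AUD 21670.56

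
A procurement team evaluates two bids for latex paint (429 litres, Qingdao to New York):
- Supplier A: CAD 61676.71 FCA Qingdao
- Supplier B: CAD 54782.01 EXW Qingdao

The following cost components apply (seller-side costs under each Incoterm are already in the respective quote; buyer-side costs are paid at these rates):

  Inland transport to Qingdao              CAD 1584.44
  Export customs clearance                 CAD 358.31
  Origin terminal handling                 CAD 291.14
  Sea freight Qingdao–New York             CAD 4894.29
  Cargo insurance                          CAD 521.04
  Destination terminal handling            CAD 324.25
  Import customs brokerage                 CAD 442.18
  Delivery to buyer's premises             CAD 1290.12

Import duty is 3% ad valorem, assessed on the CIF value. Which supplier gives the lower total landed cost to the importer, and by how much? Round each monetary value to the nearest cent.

Supplier B is cheaper by CAD 5100.51

Supplier A (FCA):
CIF value = FCA price + origin terminal + freight + insurance = 61676.71 + 291.14 + 4894.29 + 521.04 = 67383.18
Import duty = 67383.18 × 3% = 2021.50
Buyer bears (A): 291.14 + 4894.29 + 521.04 + 324.25 + 442.18 + 1290.12 = 7763.02
Landed cost (A) = invoice 61676.71 + 7763.02 + duty 2021.50 = 71461.23
Supplier B (EXW):
CIF value = EXW price + inland to port + export clearance + origin terminal + freight + insurance = 54782.01 + 1584.44 + 358.31 + 291.14 + 4894.29 + 521.04 = 62431.23
Import duty = 62431.23 × 3% = 1872.94
Buyer bears (B): 1584.44 + 358.31 + 291.14 + 4894.29 + 521.04 + 324.25 + 442.18 + 1290.12 = 9705.77
Landed cost (B) = invoice 54782.01 + 9705.77 + duty 1872.94 = 66360.72
Difference = |71461.23 − 66360.72| = 5100.51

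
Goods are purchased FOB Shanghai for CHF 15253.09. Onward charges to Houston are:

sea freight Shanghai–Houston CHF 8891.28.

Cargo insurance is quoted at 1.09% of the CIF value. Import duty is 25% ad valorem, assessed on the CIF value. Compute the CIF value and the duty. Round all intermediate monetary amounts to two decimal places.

Let C be the CIF value. C = FOB price + freight + 1.09% × C
C − 1.09% × C = 15253.09 + 8891.28
0.9891 × C = 24144.37
C = 24144.37 / 0.9891 = 24410.44
Insurance premium = 1.09% × 24410.44 = 266.07
Import duty = 24410.44 × 25% = 6102.61

CIF value: CHF 24410.44; import duty: CHF 6102.61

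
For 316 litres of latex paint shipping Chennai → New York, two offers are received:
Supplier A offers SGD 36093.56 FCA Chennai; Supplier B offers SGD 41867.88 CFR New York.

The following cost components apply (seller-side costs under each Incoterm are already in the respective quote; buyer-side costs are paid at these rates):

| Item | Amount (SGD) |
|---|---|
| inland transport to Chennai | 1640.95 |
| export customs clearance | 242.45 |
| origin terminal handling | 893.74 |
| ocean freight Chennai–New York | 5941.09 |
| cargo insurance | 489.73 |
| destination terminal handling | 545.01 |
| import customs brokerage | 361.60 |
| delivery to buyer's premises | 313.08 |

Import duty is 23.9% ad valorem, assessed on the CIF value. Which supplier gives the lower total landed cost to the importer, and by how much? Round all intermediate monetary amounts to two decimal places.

Supplier A (FCA):
CIF value = FCA price + origin terminal + freight + insurance = 36093.56 + 893.74 + 5941.09 + 489.73 = 43418.12
Import duty = 43418.12 × 23.9% = 10376.93
Buyer bears (A): 893.74 + 5941.09 + 489.73 + 545.01 + 361.60 + 313.08 = 8544.25
Landed cost (A) = invoice 36093.56 + 8544.25 + duty 10376.93 = 55014.74
Supplier B (CFR):
CIF value = CFR price + insurance = 41867.88 + 489.73 = 42357.61
Import duty = 42357.61 × 23.9% = 10123.47
Buyer bears (B): 489.73 + 545.01 + 361.60 + 313.08 = 1709.42
Landed cost (B) = invoice 41867.88 + 1709.42 + duty 10123.47 = 53700.77
Difference = |55014.74 − 53700.77| = 1313.97

Supplier B is cheaper by SGD 1313.97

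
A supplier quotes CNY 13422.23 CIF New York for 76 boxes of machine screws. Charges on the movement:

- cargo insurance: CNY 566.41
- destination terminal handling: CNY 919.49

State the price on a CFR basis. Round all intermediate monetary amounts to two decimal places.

CFR price: CNY 12855.82

Not relevant to the conversion: destination terminal — on the buyer under both terms; not part of either seller's price.
From CIF to CFR, the seller no longer bears: insurance.
CFR price = 13422.23 − 566.41 = 12855.82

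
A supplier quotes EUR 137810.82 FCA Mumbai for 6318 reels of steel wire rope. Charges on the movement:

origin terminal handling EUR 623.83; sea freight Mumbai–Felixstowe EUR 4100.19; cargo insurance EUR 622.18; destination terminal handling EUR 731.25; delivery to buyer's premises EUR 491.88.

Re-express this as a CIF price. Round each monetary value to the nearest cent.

CIF price: EUR 143157.02

Not relevant to the conversion: destination terminal, delivery — on the buyer under both terms; not part of either seller's price.
From FCA to CIF, the seller additionally bears: origin terminal, freight, insurance.
CIF price = 137810.82 + 623.83 + 4100.19 + 622.18 = 143157.02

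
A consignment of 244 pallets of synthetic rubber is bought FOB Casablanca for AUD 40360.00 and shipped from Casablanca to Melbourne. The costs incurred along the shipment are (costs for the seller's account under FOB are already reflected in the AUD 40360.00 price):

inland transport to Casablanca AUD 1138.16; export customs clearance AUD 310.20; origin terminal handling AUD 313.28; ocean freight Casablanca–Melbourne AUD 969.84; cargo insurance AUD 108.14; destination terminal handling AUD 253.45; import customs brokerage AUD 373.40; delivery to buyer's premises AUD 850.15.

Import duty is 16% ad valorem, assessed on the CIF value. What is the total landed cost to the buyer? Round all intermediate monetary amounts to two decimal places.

FOB: the seller bears costs until goods are on board at the origin port; the buyer bears freight, insurance and all costs thereafter.
Already in the invoice (seller's account under FOB): inland to port, export clearance, origin terminal — exclude.
CIF value = FOB price + freight + insurance = 40360.00 + 969.84 + 108.14 = 41437.98
Import duty = 41437.98 × 16% = 6630.08
Buyer bears: freight 969.84 + insurance 108.14 + destination terminal 253.45 + brokerage 373.40 + delivery 850.15 + duty 6630.08 = 9185.06
Landed cost = invoice 40360.00 + 9185.06 = 49545.06

Total landed cost: AUD 49545.06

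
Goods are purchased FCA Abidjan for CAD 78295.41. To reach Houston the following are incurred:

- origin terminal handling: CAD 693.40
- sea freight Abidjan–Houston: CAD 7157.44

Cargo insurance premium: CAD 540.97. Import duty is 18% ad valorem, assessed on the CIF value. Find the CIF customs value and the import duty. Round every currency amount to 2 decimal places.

CIF = FCA price + pre-shipment costs + freight + insurance
CIF = 78295.41 + 693.40 + 7157.44 + 540.97 = 86687.22
Import duty = 86687.22 × 18% = 15603.70

CIF value: CAD 86687.22; import duty: CAD 15603.70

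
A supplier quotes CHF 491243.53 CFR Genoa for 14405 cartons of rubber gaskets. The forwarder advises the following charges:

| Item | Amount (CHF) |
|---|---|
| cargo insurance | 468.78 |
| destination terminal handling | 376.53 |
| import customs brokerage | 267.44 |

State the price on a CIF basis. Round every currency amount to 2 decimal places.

Not relevant to the conversion: brokerage, destination terminal — on the buyer under both terms; not part of either seller's price.
From CFR to CIF, the seller additionally bears: insurance.
CIF price = 491243.53 + 468.78 = 491712.31

CIF price: CHF 491712.31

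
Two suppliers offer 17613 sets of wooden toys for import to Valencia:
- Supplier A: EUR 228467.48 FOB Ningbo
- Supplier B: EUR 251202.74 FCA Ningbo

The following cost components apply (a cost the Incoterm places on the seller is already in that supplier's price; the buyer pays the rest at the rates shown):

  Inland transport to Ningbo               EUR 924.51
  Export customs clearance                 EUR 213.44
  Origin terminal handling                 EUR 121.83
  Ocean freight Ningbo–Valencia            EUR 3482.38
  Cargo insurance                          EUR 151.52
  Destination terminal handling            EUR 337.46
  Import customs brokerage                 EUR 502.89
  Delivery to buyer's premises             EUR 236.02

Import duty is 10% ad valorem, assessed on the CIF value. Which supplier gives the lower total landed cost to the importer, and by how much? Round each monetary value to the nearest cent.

Supplier A is cheaper by EUR 25142.80

Supplier A (FOB):
CIF value = FOB price + freight + insurance = 228467.48 + 3482.38 + 151.52 = 232101.38
Import duty = 232101.38 × 10% = 23210.14
Buyer bears (A): 3482.38 + 151.52 + 337.46 + 502.89 + 236.02 = 4710.27
Landed cost (A) = invoice 228467.48 + 4710.27 + duty 23210.14 = 256387.89
Supplier B (FCA):
CIF value = FCA price + origin terminal + freight + insurance = 251202.74 + 121.83 + 3482.38 + 151.52 = 254958.47
Import duty = 254958.47 × 10% = 25495.85
Buyer bears (B): 121.83 + 3482.38 + 151.52 + 337.46 + 502.89 + 236.02 = 4832.10
Landed cost (B) = invoice 251202.74 + 4832.10 + duty 25495.85 = 281530.69
Difference = |256387.89 − 281530.69| = 25142.80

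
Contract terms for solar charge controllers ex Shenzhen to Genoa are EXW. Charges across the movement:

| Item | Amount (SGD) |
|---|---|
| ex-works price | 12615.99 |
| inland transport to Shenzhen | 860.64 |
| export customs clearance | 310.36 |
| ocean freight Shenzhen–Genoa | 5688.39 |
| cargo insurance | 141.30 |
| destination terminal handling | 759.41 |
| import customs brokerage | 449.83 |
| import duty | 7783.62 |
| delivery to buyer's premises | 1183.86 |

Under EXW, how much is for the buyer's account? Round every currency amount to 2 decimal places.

Buyer's account: SGD 17177.41

EXW: the seller makes goods available at their premises; the buyer bears all onward costs.
Seller's account: goods 12615.99 = 12615.99
Buyer's account: inland to port 860.64 + export clearance 310.36 + freight 5688.39 + insurance 141.30 + destination terminal 759.41 + brokerage 449.83 + duty 7783.62 + delivery 1183.86 = 17177.41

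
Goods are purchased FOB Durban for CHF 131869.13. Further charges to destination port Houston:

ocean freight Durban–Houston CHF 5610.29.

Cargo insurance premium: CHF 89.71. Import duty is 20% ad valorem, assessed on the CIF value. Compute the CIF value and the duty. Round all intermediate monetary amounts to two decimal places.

CIF = FOB price + freight + insurance
CIF = 131869.13 + 5610.29 + 89.71 = 137569.13
Import duty = 137569.13 × 20% = 27513.83

CIF value: CHF 137569.13; import duty: CHF 27513.83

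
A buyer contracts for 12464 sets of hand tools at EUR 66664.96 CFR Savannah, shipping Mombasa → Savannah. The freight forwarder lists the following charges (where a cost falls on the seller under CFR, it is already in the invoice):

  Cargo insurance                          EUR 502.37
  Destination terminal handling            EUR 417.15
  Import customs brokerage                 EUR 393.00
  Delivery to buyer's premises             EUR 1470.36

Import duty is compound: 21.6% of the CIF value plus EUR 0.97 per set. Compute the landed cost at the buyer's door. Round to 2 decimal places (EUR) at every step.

Total landed cost: EUR 96046.06

CFR: the seller pays costs through ocean freight to the destination port, but not insurance.
CIF value = CFR price + insurance = 66664.96 + 502.37 = 67167.33
Ad valorem component: 67167.33 × 21.6% = 14508.14
Specific component: 12464 × 0.97 = 12090.08
Import duty = 14508.14 + 12090.08 = 26598.22
Buyer bears: insurance 502.37 + destination terminal 417.15 + brokerage 393.00 + delivery 1470.36 + duty 26598.22 = 29381.10
Landed cost = invoice 66664.96 + 29381.10 = 96046.06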